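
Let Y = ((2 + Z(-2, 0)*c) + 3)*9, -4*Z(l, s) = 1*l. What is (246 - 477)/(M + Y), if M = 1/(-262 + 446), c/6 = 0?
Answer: -6072/1183 ≈ -5.1327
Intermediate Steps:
c = 0 (c = 6*0 = 0)
Z(l, s) = -l/4
M = 1/184 ≈ 0.0054348
Y = 45 (Y = ((2 - ¼*(-2)*0) + 3)*9 = ((2 + (½)*0) + 3)*9 = ((2 + 0) + 3)*9 = (2 + 3)*9 = 5*9 = 45)
(246 - 477)/(M + Y) = (246 - 477)/(1/184 + 45) = -231/8281/184 = -231*184/8281 = -6072/1183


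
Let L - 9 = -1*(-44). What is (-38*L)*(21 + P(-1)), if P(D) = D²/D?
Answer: -40280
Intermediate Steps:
P(D) = D
L = 53 (L = 9 - 1*(-44) = 9 + 44 = 53)
(-38*L)*(21 + P(-1)) = (-38*53)*(21 - 1) = -2014*20 = -40280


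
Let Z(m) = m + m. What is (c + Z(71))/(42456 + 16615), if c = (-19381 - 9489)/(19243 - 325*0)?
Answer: 2703636/1136703253 ≈ 0.0023785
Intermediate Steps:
c = -28870/19243 (c = -28870/(19243 + 0) = -28870/19243 ≈ -1.5003)
Z(m) = 2*m
(c + Z(71))/(42456 + 16615) = (-28870/19243 + 2*71)/(42456 + 16615) = (-28870/19243 + 142)/59071 = (2703636/19243)*(1/59071) = 2703636/1136703253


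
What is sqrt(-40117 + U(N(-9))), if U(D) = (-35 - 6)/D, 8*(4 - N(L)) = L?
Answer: 5*I*sqrt(1605) ≈ 200.31*I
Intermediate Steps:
N(L) = 4 - L/8
U(D) = -41/D
sqrt(-40117 + U(N(-9))) = sqrt(-40117 - 41/(4 - 1/8*(-9))) = sqrt(-40117 - 41/(4 + 9/8)) = sqrt(-40117 - 41/41/8) = sqrt(-40117 - 41*8/41) = sqrt(-40117 - 8) = sqrt(-40125) = 5*I*sqrt(1605)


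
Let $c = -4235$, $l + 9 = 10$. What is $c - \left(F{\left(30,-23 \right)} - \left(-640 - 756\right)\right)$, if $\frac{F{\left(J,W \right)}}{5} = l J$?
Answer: $-5781$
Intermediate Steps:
$l = 1$ ($l = -9 + 10 = 1$)
$F{\left(J,W \right)} = 5 J$ ($F{\left(J,W \right)} = 5 \cdot 1 J = 5 J$)
$c - \left(F{\left(30,-23 \right)} - \left(-640 - 756\right)\right) = -4235 - \left(5 \cdot 30 - \left(-640 - 756\right)\right) = -4235 - \left(150 - -1396\right) = -4235 - \left(150 + 1396\right) = -4235 - 1546 = -5781$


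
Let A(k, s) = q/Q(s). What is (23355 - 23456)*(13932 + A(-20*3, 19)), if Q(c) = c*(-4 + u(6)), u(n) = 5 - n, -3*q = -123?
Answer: -133673399/95 ≈ -1.4071e+6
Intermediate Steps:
q = 41 (q = -1/3*(-123) = 41)
Q(c) = -5*c (Q(c) = c*(-4 + (5 - 1*6)) = c*(-4 + (5 - 6)) = c*(-4 - 1) = c*(-5) = -5*c)
A(k, s) = -41/(5*s) (A(k, s) = 41/((-5*s)) = 41*(-1/(5*s)) = -41/(5*s))
(23355 - 23456)*(13932 + A(-20*3, 19)) = (23355 - 23456)*(13932 - 41/5/19) = -101*(13932 - 41/5*1/19) = -101*(13932 - 41/95) = -101*1323499/95 = -133673399/95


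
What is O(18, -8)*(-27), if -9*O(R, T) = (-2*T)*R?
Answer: 864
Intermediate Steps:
O(R, T) = 2*R*T/9 (O(R, T) = -(-2*T)*R/9 = -(-2)*R*T/9 = 2*R*T/9)
O(18, -8)*(-27) = ((2/9)*18*(-8))*(-27) = -32*(-27) = 864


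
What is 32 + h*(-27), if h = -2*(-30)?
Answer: -1588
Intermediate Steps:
h = 60
32 + h*(-27) = 32 + 60*(-27) = 32 - 1620 = -1588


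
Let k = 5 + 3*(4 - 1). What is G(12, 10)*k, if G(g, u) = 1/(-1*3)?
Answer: -14/3 ≈ -4.6667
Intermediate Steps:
G(g, u) = -1/3 (G(g, u) = 1/(-3) = -1/3)
k = 14 (k = 5 + 3*3 = 5 + 9 = 14)
G(12, 10)*k = -1/3*14 = -14/3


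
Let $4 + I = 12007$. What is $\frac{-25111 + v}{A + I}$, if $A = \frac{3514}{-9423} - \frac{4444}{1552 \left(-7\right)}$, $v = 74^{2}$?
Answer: $- \frac{502515963180}{307192119533} \approx -1.6358$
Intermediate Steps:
$I = 12003$ ($I = -4 + 12007 = 12003$)
$v = 5476$
$A = \frac{924929}{25592868}$ ($A = 3514 \left(- \frac{1}{9423}\right) - \frac{4444}{-10864} = - \frac{3514}{9423} - - \frac{1111}{2716} = - \frac{3514}{9423} + \frac{1111}{2716} = \frac{924929}{25592868} \approx 0.03614$)
$\frac{-25111 + v}{A + I} = \frac{-25111 + 5476}{\frac{924929}{25592868} + 12003} = - \frac{19635}{\frac{307192119533}{25592868}} = \left(-19635\right) \frac{25592868}{307192119533} = - \frac{502515963180}{307192119533}$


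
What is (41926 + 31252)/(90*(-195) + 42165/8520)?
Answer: -41565104/9965589 ≈ -4.1709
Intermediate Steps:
(41926 + 31252)/(90*(-195) + 42165/8520) = 73178/(-17550 + 42165*(1/8520)) = 73178/(-17550 + 2811/568) = 73178/(-9965589/568) = 73178*(-568/9965589) = -41565104/9965589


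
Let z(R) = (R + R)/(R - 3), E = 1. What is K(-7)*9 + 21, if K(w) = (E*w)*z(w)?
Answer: -336/5 ≈ -67.200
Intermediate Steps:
z(R) = 2*R/(-3 + R) (z(R) = (2*R)/(-3 + R) = 2*R/(-3 + R))
K(w) = 2*w²/(-3 + w) (K(w) = (1*w)*(2*w/(-3 + w)) = w*(2*w/(-3 + w)) = 2*w²/(-3 + w))
K(-7)*9 + 21 = (2*(-7)²/(-3 - 7))*9 + 21 = (2*49/(-10))*9 + 21 = (2*49*(-⅒))*9 + 21 = -49/5*9 + 21 = -441/5 + 21 = -336/5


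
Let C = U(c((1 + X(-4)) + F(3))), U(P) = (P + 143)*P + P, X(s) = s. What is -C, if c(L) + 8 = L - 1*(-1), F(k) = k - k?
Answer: 1340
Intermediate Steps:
F(k) = 0
c(L) = -7 + L (c(L) = -8 + (L - 1*(-1)) = -8 + (L + 1) = -8 + (1 + L) = -7 + L)
U(P) = P + P*(143 + P) (U(P) = (143 + P)*P + P = P*(143 + P) + P = P + P*(143 + P))
C = -1340 (C = (-7 + ((1 - 4) + 0))*(144 + (-7 + ((1 - 4) + 0))) = (-7 + (-3 + 0))*(144 + (-7 + (-3 + 0))) = (-7 - 3)*(144 + (-7 - 3)) = -10*(144 - 10) = -10*134 = -1340)
-C = -1*(-1340) = 1340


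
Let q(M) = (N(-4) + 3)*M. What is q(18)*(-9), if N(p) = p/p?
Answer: -648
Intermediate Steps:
N(p) = 1
q(M) = 4*M (q(M) = (1 + 3)*M = 4*M)
q(18)*(-9) = (4*18)*(-9) = 72*(-9) = -648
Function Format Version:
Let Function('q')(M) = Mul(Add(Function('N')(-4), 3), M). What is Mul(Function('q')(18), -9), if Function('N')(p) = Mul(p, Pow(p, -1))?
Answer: -648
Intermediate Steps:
Function('N')(p) = 1
Function('q')(M) = Mul(4, M) (Function('q')(M) = Mul(Add(1, 3), M) = Mul(4, M))
Mul(Function('q')(18), -9) = Mul(Mul(4, 18), -9) = Mul(72, -9) = -648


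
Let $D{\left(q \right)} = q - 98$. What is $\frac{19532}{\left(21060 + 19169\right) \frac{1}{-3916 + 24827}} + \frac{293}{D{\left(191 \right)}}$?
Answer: $\frac{37996116733}{3741297} \approx 10156.0$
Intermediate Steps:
$D{\left(q \right)} = -98 + q$
$\frac{19532}{\left(21060 + 19169\right) \frac{1}{-3916 + 24827}} + \frac{293}{D{\left(191 \right)}} = \frac{19532}{\left(21060 + 19169\right) \frac{1}{-3916 + 24827}} + \frac{293}{-98 + 191} = \frac{19532}{40229 \cdot \frac{1}{20911}} + \frac{293}{93} = \frac{19532}{40229 \cdot \frac{1}{20911}} + 293 \cdot \frac{1}{93} = \frac{19532}{\frac{40229}{20911}} + \frac{293}{93} = 19532 \cdot \frac{20911}{40229} + \frac{293}{93} = \frac{408433652}{40229} + \frac{293}{93} = \frac{37996116733}{3741297}$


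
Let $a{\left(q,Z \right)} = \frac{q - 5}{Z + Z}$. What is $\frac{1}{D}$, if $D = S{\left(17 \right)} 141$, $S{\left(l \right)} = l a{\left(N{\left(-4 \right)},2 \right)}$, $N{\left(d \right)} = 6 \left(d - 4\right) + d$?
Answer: $- \frac{4}{136629} \approx -2.9276 \cdot 10^{-5}$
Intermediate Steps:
$N{\left(d \right)} = -24 + 7 d$ ($N{\left(d \right)} = 6 \left(-4 + d\right) + d = \left(-24 + 6 d\right) + d = -24 + 7 d$)
$a{\left(q,Z \right)} = \frac{-5 + q}{2 Z}$
$S{\left(l \right)} = - \frac{57 l}{4}$ ($S{\left(l \right)} = l \frac{-5 + \left(-24 + 7 \left(-4\right)\right)}{2 \cdot 2} = l \frac{1}{2} \cdot \frac{1}{2} \left(-5 - 52\right) = l \frac{1}{2} \cdot \frac{1}{2} \left(-57\right) = l \left(- \frac{57}{4}\right) = - \frac{57 l}{4}$)
$D = - \frac{136629}{4}$ ($D = \left(- \frac{57}{4}\right) 17 \cdot 141 = \left(- \frac{969}{4}\right) 141 = - \frac{136629}{4} \approx -34157.0$)
$\frac{1}{D} = \frac{1}{- \frac{136629}{4}} = - \frac{4}{136629}$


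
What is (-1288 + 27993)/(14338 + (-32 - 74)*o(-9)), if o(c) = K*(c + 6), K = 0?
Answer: 26705/14338 ≈ 1.8625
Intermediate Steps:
o(c) = 0 (o(c) = 0*(c + 6) = 0*(6 + c) = 0)
(-1288 + 27993)/(14338 + (-32 - 74)*o(-9)) = (-1288 + 27993)/(14338 + (-32 - 74)*0) = 26705/(14338 - 106*0) = 26705/(14338 + 0) = 26705/14338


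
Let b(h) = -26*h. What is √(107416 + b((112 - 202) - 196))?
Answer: 2*√28713 ≈ 338.90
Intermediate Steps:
√(107416 + b((112 - 202) - 196)) = √(107416 - 26*((112 - 202) - 196)) = √(107416 - 26*(-90 - 196)) = √(107416 - 26*(-286)) = √(107416 + 7436) = √114852 = 2*√28713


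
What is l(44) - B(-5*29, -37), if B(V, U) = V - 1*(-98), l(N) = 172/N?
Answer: 560/11 ≈ 50.909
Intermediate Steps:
B(V, U) = 98 + V (B(V, U) = V + 98 = 98 + V)
l(44) - B(-5*29, -37) = 172/44 - (98 - 5*29) = 172*(1/44) - (98 - 145) = 43/11 - 1*(-47) = 43/11 + 47 = 560/11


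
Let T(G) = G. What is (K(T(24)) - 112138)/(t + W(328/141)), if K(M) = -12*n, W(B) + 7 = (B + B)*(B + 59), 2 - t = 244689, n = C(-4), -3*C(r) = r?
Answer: 1114866837/2429544491 ≈ 0.45888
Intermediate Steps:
C(r) = -r/3
n = 4/3 (n = -⅓*(-4) = 4/3 ≈ 1.3333)
t = -244687 (t = 2 - 1*244689 = 2 - 244689 = -244687)
W(B) = -7 + 2*B*(59 + B) (W(B) = -7 + (B + B)*(B + 59) = -7 + (2*B)*(59 + B) = -7 + 2*B*(59 + B))
K(M) = -16 (K(M) = -12*4/3 = -16)
(K(T(24)) - 112138)/(t + W(328/141)) = (-16 - 112138)/(-244687 + (-7 + 2*(328/141)² + 118*(328/141))) = -112154/(-244687 + (-7 + 2*(328*(1/141))² + 118*(328*(1/141)))) = -112154/(-244687 + (-7 + 2*(328/141)² + 118*(328/141))) = -112154/(-244687 + (-7 + 2*(107584/19881) + 38704/141)) = -112154/(-244687 + (-7 + 215168/19881 + 38704/141)) = -112154/(-244687 + 5533265/19881) = -112154/(-4859088982/19881) = -112154*(-19881/4859088982) = 1114866837/2429544491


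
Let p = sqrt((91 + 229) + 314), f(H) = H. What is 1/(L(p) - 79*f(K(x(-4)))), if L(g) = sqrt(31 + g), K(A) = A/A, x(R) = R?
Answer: -1/(79 - sqrt(31 + sqrt(634))) ≈ -0.013985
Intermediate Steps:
K(A) = 1
p = sqrt(634) (p = sqrt(320 + 314) = sqrt(634) ≈ 25.179)
1/(L(p) - 79*f(K(x(-4)))) = 1/(sqrt(31 + sqrt(634)) - 79*1) = 1/(sqrt(31 + sqrt(634)) - 79) = 1/(-79 + sqrt(31 + sqrt(634)))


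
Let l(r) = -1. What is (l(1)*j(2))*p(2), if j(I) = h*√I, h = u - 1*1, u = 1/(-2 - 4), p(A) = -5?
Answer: -35*√2/6 ≈ -8.2496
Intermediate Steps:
u = -⅙ (u = 1/(-6) = -⅙ ≈ -0.16667)
h = -7/6 (h = -⅙ - 1*1 = -⅙ - 1 = -7/6 ≈ -1.1667)
j(I) = -7*√I/6
(l(1)*j(2))*p(2) = -(-7)*√2/6*(-5) = (7*√2/6)*(-5) = -35*√2/6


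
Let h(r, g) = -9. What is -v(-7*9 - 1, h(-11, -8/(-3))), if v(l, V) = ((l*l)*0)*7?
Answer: 0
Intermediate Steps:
v(l, V) = 0 (v(l, V) = (l²*0)*7 = 0*7 = 0)
-v(-7*9 - 1, h(-11, -8/(-3))) = -1*0 = 0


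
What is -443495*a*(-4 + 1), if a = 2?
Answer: 2660970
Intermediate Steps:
-443495*a*(-4 + 1) = -886990*(-4 + 1) = -886990*(-3) = -443495*(-6) = 2660970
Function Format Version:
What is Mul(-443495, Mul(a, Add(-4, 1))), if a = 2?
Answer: 2660970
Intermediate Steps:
Mul(-443495, Mul(a, Add(-4, 1))) = Mul(-443495, Mul(2, Add(-4, 1))) = Mul(-443495, Mul(2, -3)) = Mul(-443495, -6) = 2660970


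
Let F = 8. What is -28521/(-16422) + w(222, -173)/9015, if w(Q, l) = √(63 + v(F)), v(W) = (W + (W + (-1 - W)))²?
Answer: 9507/5474 + 4*√7/9015 ≈ 1.7379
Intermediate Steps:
v(W) = (-1 + W)² (v(W) = (W - 1)² = (-1 + W)²)
w(Q, l) = 4*√7 (w(Q, l) = √(63 + (-1 + 8)²) = √(63 + 7²) = √(63 + 49) = √112 = 4*√7)
-28521/(-16422) + w(222, -173)/9015 = -28521/(-16422) + (4*√7)/9015 = -28521*(-1/16422) + (4*√7)*(1/9015) = 9507/5474 + 4*√7/9015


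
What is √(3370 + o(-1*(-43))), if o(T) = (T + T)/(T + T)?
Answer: √3371 ≈ 58.060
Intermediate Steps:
o(T) = 1 (o(T) = (2*T)/((2*T)) = (2*T)*(1/(2*T)) = 1)
√(3370 + o(-1*(-43))) = √(3370 + 1) = √3371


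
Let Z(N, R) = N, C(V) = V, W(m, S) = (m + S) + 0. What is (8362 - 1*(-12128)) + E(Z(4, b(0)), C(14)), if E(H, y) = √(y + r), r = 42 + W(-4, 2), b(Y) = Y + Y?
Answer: 20490 + 3*√6 ≈ 20497.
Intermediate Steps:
W(m, S) = S + m (W(m, S) = (S + m) + 0 = S + m)
b(Y) = 2*Y
r = 40 (r = 42 + (2 - 4) = 42 - 2 = 40)
E(H, y) = √(40 + y) (E(H, y) = √(y + 40) = √(40 + y))
(8362 - 1*(-12128)) + E(Z(4, b(0)), C(14)) = (8362 - 1*(-12128)) + √(40 + 14) = (8362 + 12128) + √54 = 20490 + 3*√6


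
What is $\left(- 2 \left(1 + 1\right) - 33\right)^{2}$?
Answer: $1369$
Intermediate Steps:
$\left(- 2 \left(1 + 1\right) - 33\right)^{2} = \left(\left(-2\right) 2 - 33\right)^{2} = \left(-4 - 33\right)^{2} = \left(-37\right)^{2} = 1369$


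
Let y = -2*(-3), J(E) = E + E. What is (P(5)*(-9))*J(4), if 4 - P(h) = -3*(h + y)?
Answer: -2664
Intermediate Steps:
J(E) = 2*E
y = 6
P(h) = 22 + 3*h (P(h) = 4 - (-3)*(h + 6) = 4 - (-3)*(6 + h) = 4 - (-18 - 3*h) = 4 + (18 + 3*h) = 22 + 3*h)
(P(5)*(-9))*J(4) = ((22 + 3*5)*(-9))*(2*4) = ((22 + 15)*(-9))*8 = (37*(-9))*8 = -333*8 = -2664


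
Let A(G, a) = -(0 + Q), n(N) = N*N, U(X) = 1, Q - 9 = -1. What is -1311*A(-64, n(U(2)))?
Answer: 10488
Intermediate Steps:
Q = 8 (Q = 9 - 1 = 8)
n(N) = N²
A(G, a) = -8 (A(G, a) = -(0 + 8) = -1*8 = -8)
-1311*A(-64, n(U(2))) = -1311*(-8) = 10488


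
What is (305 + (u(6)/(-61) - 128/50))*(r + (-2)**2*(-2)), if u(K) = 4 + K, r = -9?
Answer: -7836507/1525 ≈ -5138.7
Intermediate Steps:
(305 + (u(6)/(-61) - 128/50))*(r + (-2)**2*(-2)) = (305 + ((4 + 6)/(-61) - 128/50))*(-9 + (-2)**2*(-2)) = (305 + (10*(-1/61) - 128*1/50))*(-9 + 4*(-2)) = (305 + (-10/61 - 64/25))*(-9 - 8) = (305 - 4154/1525)*(-17) = (460971/1525)*(-17) = -7836507/1525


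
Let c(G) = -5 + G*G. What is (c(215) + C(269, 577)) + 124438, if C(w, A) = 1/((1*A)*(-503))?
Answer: 49530241997/290231 ≈ 1.7066e+5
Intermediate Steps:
c(G) = -5 + G²
C(w, A) = -1/(503*A) (C(w, A) = -1/503/A = -1/(503*A))
(c(215) + C(269, 577)) + 124438 = ((-5 + 215²) - 1/503/577) + 124438 = ((-5 + 46225) - 1/503*1/577) + 124438 = (46220 - 1/290231) + 124438 = 13414476819/290231 + 124438 = 49530241997/290231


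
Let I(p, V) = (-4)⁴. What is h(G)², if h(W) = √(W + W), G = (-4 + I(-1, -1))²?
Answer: 127008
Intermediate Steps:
I(p, V) = 256
G = 63504 (G = (-4 + 256)² = 252² = 63504)
h(W) = √2*√W (h(W) = √(2*W) = √2*√W)
h(G)² = (√2*√63504)² = (√2*252)² = (252*√2)² = 127008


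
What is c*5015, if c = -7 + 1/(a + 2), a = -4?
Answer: -75225/2 ≈ -37613.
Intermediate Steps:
c = -15/2 (c = -7 + 1/(-4 + 2) = -7 + 1/(-2) = -7 - ½ = -15/2 ≈ -7.5000)
c*5015 = -15/2*5015 = -75225/2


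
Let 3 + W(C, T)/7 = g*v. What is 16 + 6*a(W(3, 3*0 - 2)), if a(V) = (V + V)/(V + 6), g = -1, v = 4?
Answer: 1276/43 ≈ 29.674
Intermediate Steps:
W(C, T) = -49 (W(C, T) = -21 + 7*(-1*4) = -21 + 7*(-4) = -21 - 28 = -49)
a(V) = 2*V/(6 + V) (a(V) = (2*V)/(6 + V) = 2*V/(6 + V))
16 + 6*a(W(3, 3*0 - 2)) = 16 + 6*(2*(-49)/(6 - 49)) = 16 + 6*(2*(-49)/(-43)) = 16 + 6*(2*(-49)*(-1/43)) = 16 + 6*(98/43) = 16 + 588/43 = 1276/43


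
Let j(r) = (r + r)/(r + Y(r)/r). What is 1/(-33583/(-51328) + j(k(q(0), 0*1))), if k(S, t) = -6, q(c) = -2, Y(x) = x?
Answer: 256640/783851 ≈ 0.32741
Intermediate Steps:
j(r) = 2*r/(1 + r) (j(r) = (r + r)/(r + r/r) = (2*r)/(r + 1) = (2*r)/(1 + r) = 2*r/(1 + r))
1/(-33583/(-51328) + j(k(q(0), 0*1))) = 1/(-33583/(-51328) + 2*(-6)/(1 - 6)) = 1/(-33583*(-1/51328) + 2*(-6)/(-5)) = 1/(33583/51328 + 2*(-6)*(-⅕)) = 1/(33583/51328 + 12/5) = 1/(783851/256640) = 256640/783851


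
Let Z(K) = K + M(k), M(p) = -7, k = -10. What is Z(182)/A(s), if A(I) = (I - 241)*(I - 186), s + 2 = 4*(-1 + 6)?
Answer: 25/5352 ≈ 0.0046711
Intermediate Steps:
s = 18 (s = -2 + 4*(-1 + 6) = -2 + 4*5 = -2 + 20 = 18)
A(I) = (-241 + I)*(-186 + I)
Z(K) = -7 + K (Z(K) = K - 7 = -7 + K)
Z(182)/A(s) = (-7 + 182)/(44826 + 18² - 427*18) = 175/(44826 + 324 - 7686) = 175/37464 = 175*(1/37464) = 25/5352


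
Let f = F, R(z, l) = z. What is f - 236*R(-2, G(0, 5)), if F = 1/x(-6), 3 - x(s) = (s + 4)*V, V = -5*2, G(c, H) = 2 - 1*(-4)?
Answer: 8023/17 ≈ 471.94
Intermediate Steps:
G(c, H) = 6 (G(c, H) = 2 + 4 = 6)
V = -10
x(s) = 43 + 10*s (x(s) = 3 - (s + 4)*(-10) = 3 - (4 + s)*(-10) = 3 - (-40 - 10*s) = 3 + (40 + 10*s) = 43 + 10*s)
F = -1/17 (F = 1/(43 + 10*(-6)) = 1/(43 - 60) = 1/(-17) = -1/17 ≈ -0.058824)
f = -1/17 ≈ -0.058824
f - 236*R(-2, G(0, 5)) = -1/17 - 236*(-2) = -1/17 + 472 = 8023/17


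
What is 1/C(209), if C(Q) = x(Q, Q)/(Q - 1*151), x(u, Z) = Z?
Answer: 58/209 ≈ 0.27751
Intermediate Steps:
C(Q) = Q/(-151 + Q) (C(Q) = Q/(Q - 1*151) = Q/(Q - 151) = Q/(-151 + Q))
1/C(209) = 1/(209/(-151 + 209)) = 1/(209/58) = 58/209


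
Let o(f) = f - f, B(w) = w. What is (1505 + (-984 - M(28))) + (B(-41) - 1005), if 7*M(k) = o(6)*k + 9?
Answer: -3684/7 ≈ -526.29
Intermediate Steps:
o(f) = 0
M(k) = 9/7 (M(k) = (0*k + 9)/7 = (0 + 9)/7 = (1/7)*9 = 9/7)
(1505 + (-984 - M(28))) + (B(-41) - 1005) = (1505 + (-984 - 1*9/7)) + (-41 - 1005) = (1505 + (-984 - 9/7)) - 1046 = (1505 - 6897/7) - 1046 = 3638/7 - 1046 = -3684/7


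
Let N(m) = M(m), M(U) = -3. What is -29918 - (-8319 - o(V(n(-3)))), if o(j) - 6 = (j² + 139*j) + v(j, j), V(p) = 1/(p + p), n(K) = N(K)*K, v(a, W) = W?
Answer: -6993611/324 ≈ -21585.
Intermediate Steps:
N(m) = -3
n(K) = -3*K
V(p) = 1/(2*p)
o(j) = 6 + j² + 140*j (o(j) = 6 + ((j² + 139*j) + j) = 6 + (j² + 140*j) = 6 + j² + 140*j)
-29918 - (-8319 - o(V(n(-3)))) = -29918 - (-8319 - (6 + (1/(2*((-3*(-3)))))² + 140*(1/(2*((-3*(-3))))))) = -29918 - (-8319 - (6 + ((½)/9)² + 140*((½)/9))) = -29918 - (-8319 - (6 + ((½)*(⅑))² + 140*((½)*(⅑)))) = -29918 - (-8319 - (6 + (1/18)² + 140*(1/18))) = -29918 - (-8319 - (6 + 1/324 + 70/9)) = -29918 - (-8319 - 1*4465/324) = -29918 - (-8319 - 4465/324) = -29918 - 1*(-2699821/324) = -29918 + 2699821/324 = -6993611/324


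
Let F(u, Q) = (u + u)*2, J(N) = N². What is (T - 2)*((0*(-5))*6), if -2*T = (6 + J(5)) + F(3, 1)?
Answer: 0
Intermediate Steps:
F(u, Q) = 4*u (F(u, Q) = (2*u)*2 = 4*u)
T = -43/2 (T = -((6 + 5²) + 4*3)/2 = -((6 + 25) + 12)/2 = -(31 + 12)/2 = -½*43 = -43/2 ≈ -21.500)
(T - 2)*((0*(-5))*6) = (-43/2 - 2)*((0*(-5))*6) = -0*6 = -47/2*0 = 0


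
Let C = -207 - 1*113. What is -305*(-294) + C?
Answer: 89350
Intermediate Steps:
C = -320 (C = -207 - 113 = -320)
-305*(-294) + C = -305*(-294) - 320 = 89670 - 320 = 89350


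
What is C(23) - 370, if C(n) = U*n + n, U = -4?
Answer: -439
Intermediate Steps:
C(n) = -3*n (C(n) = -4*n + n = -3*n)
C(23) - 370 = -3*23 - 370 = -69 - 370 = -439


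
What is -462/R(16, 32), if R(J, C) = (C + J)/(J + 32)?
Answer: -462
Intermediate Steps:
R(J, C) = (C + J)/(32 + J)
-462/R(16, 32) = -462/((32 + 16)/(32 + 16)) = -462/1 = -462*1 = -462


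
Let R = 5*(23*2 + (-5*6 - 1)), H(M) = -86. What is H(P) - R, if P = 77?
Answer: -161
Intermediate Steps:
R = 75 (R = 5*(46 + (-30 - 1)) = 5*(46 - 31) = 5*15 = 75)
H(P) - R = -86 - 1*75 = -86 - 75 = -161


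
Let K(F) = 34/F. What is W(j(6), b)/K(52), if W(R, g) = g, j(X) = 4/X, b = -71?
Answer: -1846/17 ≈ -108.59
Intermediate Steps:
W(j(6), b)/K(52) = -71/(34/52) = -71/(34*(1/52)) = -71/17/26 = -71*26/17 = -1846/17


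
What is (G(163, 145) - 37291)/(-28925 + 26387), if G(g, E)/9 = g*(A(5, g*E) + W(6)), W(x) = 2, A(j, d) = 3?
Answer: 14978/1269 ≈ 11.803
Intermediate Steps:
G(g, E) = 45*g (G(g, E) = 9*(g*(3 + 2)) = 9*(g*5) = 9*(5*g) = 45*g)
(G(163, 145) - 37291)/(-28925 + 26387) = (45*163 - 37291)/(-28925 + 26387) = (7335 - 37291)/(-2538) = -29956*(-1/2538) = 14978/1269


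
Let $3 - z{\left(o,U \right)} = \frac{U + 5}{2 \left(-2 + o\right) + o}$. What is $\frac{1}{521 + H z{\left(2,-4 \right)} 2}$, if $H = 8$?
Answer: $\frac{1}{561} \approx 0.0017825$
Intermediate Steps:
$z{\left(o,U \right)} = 3 - \frac{5 + U}{-4 + 3 o}$ ($z{\left(o,U \right)} = 3 - \frac{U + 5}{2 \left(-2 + o\right) + o} = 3 - \frac{5 + U}{\left(-4 + 2 o\right) + o} = 3 - \frac{5 + U}{-4 + 3 o}$)
$\frac{1}{521 + H z{\left(2,-4 \right)} 2} = \frac{1}{521 + 8 \frac{-17 - -4 + 9 \cdot 2}{-4 + 3 \cdot 2} \cdot 2} = \frac{1}{521 + 8 \frac{-17 + 4 + 18}{-4 + 6} \cdot 2} = \frac{1}{521 + 8 \cdot \frac{1}{2} \cdot 5 \cdot 2} = \frac{1}{521 + 8 \cdot \frac{5}{2} \cdot 2} = \frac{1}{521 + 20 \cdot 2} = \frac{1}{521 + 40} = \frac{1}{561}$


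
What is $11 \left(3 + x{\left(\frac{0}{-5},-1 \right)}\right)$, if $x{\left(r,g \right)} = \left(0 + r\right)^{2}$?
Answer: $33$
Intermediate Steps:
$x{\left(r,g \right)} = r^{2}$
$11 \left(3 + x{\left(\frac{0}{-5},-1 \right)}\right) = 11 \left(3 + \left(\frac{0}{-5}\right)^{2}\right) = 11 \left(3 + \left(0 \left(- \frac{1}{5}\right)\right)^{2}\right) = 11 \left(3 + 0^{2}\right) = 11 \left(3 + 0\right) = 11 \cdot 3 = 33$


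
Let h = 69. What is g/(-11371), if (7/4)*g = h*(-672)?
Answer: 26496/11371 ≈ 2.3301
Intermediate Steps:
g = -26496 (g = 4*(69*(-672))/7 = (4/7)*(-46368) = -26496)
g/(-11371) = -26496/(-11371) = -26496*(-1/11371) = 26496/11371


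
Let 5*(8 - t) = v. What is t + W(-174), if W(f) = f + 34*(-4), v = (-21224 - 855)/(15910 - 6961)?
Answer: -13490911/44745 ≈ -301.51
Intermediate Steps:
v = -22079/8949 ≈ -2.4672
t = 380039/44745 (t = 8 - ⅕*(-22079/8949) = 8 + 22079/44745 = 380039/44745 ≈ 8.4934)
W(f) = -136 + f (W(f) = f - 136 = -136 + f)
t + W(-174) = 380039/44745 + (-136 - 174) = 380039/44745 - 310 = -13490911/44745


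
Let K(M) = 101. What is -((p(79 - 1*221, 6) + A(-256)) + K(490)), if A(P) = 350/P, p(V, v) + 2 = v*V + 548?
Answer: 26415/128 ≈ 206.37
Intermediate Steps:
p(V, v) = 546 + V*v (p(V, v) = -2 + (v*V + 548) = -2 + (V*v + 548) = -2 + (548 + V*v) = 546 + V*v)
-((p(79 - 1*221, 6) + A(-256)) + K(490)) = -(((546 + (79 - 1*221)*6) + 350/(-256)) + 101) = -(((546 + (79 - 221)*6) + 350*(-1/256)) + 101) = -(((546 - 142*6) - 175/128) + 101) = -(((546 - 852) - 175/128) + 101) = -((-306 - 175/128) + 101) = -(-39343/128 + 101) = -1*(-26415/128) = 26415/128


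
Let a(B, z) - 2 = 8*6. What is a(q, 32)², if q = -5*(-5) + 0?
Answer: 2500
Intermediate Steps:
q = 25 (q = 25 + 0 = 25)
a(B, z) = 50 (a(B, z) = 2 + 8*6 = 2 + 48 = 50)
a(q, 32)² = 50² = 2500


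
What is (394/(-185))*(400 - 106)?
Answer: -115836/185 ≈ -626.14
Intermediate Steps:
(394/(-185))*(400 - 106) = (394*(-1/185))*294 = -394/185*294 = -115836/185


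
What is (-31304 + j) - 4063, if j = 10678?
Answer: -24689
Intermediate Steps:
(-31304 + j) - 4063 = (-31304 + 10678) - 4063 = -20626 - 4063 = -24689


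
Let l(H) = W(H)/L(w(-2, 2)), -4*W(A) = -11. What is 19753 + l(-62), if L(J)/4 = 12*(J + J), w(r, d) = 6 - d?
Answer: 30340619/1536 ≈ 19753.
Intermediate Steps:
W(A) = 11/4 (W(A) = -1/4*(-11) = 11/4)
L(J) = 96*J (L(J) = 4*(12*(J + J)) = 4*(12*(2*J)) = 4*(24*J) = 96*J)
l(H) = 11/1536 (l(H) = 11/(4*((96*(6 - 1*2)))) = 11/(4*((96*(6 - 2)))) = 11/(4*((96*4))) = (11/4)/384 = (11/4)*(1/384) = 11/1536)
19753 + l(-62) = 19753 + 11/1536 = 30340619/1536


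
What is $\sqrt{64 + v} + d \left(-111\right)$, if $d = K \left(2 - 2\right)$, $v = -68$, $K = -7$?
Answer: $2 i \approx 2.0 i$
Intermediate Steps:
$d = 0$ ($d = - 7 \left(2 - 2\right) = \left(-7\right) 0 = 0$)
$\sqrt{64 + v} + d \left(-111\right) = \sqrt{64 - 68} + 0 \left(-111\right) = \sqrt{-4} + 0 = 2 i + 0 = 2 i$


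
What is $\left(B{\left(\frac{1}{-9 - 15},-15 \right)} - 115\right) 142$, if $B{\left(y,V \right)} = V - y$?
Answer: $- \frac{221449}{12} \approx -18454.0$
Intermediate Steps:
$\left(B{\left(\frac{1}{-9 - 15},-15 \right)} - 115\right) 142 = \left(\left(-15 - \frac{1}{-9 - 15}\right) - 115\right) 142 = \left(\left(-15 - \frac{1}{-24}\right) - 115\right) 142 = \left(\left(-15 - - \frac{1}{24}\right) - 115\right) 142 = \left(\left(-15 + \frac{1}{24}\right) - 115\right) 142 = \left(- \frac{359}{24} - 115\right) 142 = \left(- \frac{3119}{24}\right) 142 = - \frac{221449}{12}$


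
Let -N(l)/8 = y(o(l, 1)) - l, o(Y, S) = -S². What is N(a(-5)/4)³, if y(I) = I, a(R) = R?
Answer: -8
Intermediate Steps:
N(l) = 8 + 8*l (N(l) = -8*(-1*1² - l) = -8*(-1*1 - l) = -8*(-1 - l) = 8 + 8*l)
N(a(-5)/4)³ = (8 + 8*(-5/4))³ = (8 - 10)³ = (-2)³ = -8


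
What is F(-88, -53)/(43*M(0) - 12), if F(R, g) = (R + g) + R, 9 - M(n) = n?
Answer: -229/375 ≈ -0.61067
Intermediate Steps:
M(n) = 9 - n
F(R, g) = g + 2*R
F(-88, -53)/(43*M(0) - 12) = (-53 + 2*(-88))/(43*(9 - 1*0) - 12) = (-53 - 176)/(43*(9 + 0) - 12) = -229/(43*9 - 12) = -229/(387 - 12) = -229/375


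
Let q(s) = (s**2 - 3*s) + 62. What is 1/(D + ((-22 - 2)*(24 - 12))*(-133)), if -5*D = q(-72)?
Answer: 5/186058 ≈ 2.6873e-5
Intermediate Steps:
q(s) = 62 + s**2 - 3*s
D = -5462/5 (D = -(62 + (-72)**2 - 3*(-72))/5 = -(62 + 5184 + 216)/5 = -1/5*5462 = -5462/5 ≈ -1092.4)
1/(D + ((-22 - 2)*(24 - 12))*(-133)) = 1/(-5462/5 + ((-22 - 2)*(24 - 12))*(-133)) = 1/(-5462/5 - 24*12*(-133)) = 1/(-5462/5 - 288*(-133)) = 1/(-5462/5 + 38304) = 1/(186058/5) = 5/186058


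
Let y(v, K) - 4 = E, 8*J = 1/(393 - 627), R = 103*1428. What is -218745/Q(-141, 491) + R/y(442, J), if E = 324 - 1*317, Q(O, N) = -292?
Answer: 45354723/3212 ≈ 14120.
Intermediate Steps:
R = 147084
J = -1/1872 (J = 1/(8*(393 - 627)) = (⅛)/(-234) = (⅛)*(-1/234) = -1/1872 ≈ -0.00053419)
E = 7 (E = 324 - 317 = 7)
y(v, K) = 11 (y(v, K) = 4 + 7 = 11)
-218745/Q(-141, 491) + R/y(442, J) = -218745/(-292) + 147084/11 = -218745*(-1/292) + 147084*(1/11) = 218745/292 + 147084/11 = 45354723/3212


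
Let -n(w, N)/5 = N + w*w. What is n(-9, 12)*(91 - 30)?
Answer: -28365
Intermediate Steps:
n(w, N) = -5*N - 5*w**2 (n(w, N) = -5*(N + w*w) = -5*(N + w**2) = -5*N - 5*w**2)
n(-9, 12)*(91 - 30) = (-5*12 - 5*(-9)**2)*(91 - 30) = (-60 - 5*81)*61 = (-60 - 405)*61 = -465*61 = -28365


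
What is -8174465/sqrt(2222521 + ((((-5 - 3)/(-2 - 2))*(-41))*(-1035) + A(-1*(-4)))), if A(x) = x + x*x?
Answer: -8174465*sqrt(256379)/769137 ≈ -5381.4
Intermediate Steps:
A(x) = x + x**2
-8174465/sqrt(2222521 + ((((-5 - 3)/(-2 - 2))*(-41))*(-1035) + A(-1*(-4)))) = -8174465/sqrt(2222521 + ((((-5 - 3)/(-2 - 2))*(-41))*(-1035) + (-1*(-4))*(1 - 1*(-4)))) = -8174465/sqrt(2222521 + ((-8/(-4)*(-41))*(-1035) + 4*(1 + 4))) = -8174465/sqrt(2222521 + ((-8*(-1/4)*(-41))*(-1035) + 4*5)) = -8174465/sqrt(2222521 + ((2*(-41))*(-1035) + 20)) = -8174465/sqrt(2222521 + (-82*(-1035) + 20)) = -8174465/sqrt(2222521 + (84870 + 20)) = -8174465/sqrt(2222521 + 84890) = -8174465*sqrt(256379)/769137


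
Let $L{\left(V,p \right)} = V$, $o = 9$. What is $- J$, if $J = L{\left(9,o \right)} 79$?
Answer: $-711$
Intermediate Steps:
$J = 711$ ($J = 9 \cdot 79 = 711$)
$- J = \left(-1\right) 711 = -711$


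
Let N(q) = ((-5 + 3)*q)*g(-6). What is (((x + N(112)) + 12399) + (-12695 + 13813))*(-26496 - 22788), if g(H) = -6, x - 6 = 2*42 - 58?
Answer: -733986612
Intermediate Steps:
x = 32 (x = 6 + (2*42 - 58) = 6 + (84 - 58) = 6 + 26 = 32)
N(q) = 12*q (N(q) = ((-5 + 3)*q)*(-6) = -2*q*(-6) = 12*q)
(((x + N(112)) + 12399) + (-12695 + 13813))*(-26496 - 22788) = (((32 + 12*112) + 12399) + (-12695 + 13813))*(-26496 - 22788) = (((32 + 1344) + 12399) + 1118)*(-49284) = ((1376 + 12399) + 1118)*(-49284) = (13775 + 1118)*(-49284) = 14893*(-49284) = -733986612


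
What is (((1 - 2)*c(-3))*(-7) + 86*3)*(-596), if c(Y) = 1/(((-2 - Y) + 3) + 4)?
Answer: -308579/2 ≈ -1.5429e+5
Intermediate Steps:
c(Y) = 1/(5 - Y) (c(Y) = 1/((1 - Y) + 4) = 1/(5 - Y))
(((1 - 2)*c(-3))*(-7) + 86*3)*(-596) = (((1 - 2)*(-1/(-5 - 3)))*(-7) + 86*3)*(-596) = (-(-1)/(-8)*(-7) + 258)*(-596) = (-(-1)*(-1)/8*(-7) + 258)*(-596) = (-1*1/8*(-7) + 258)*(-596) = (-1/8*(-7) + 258)*(-596) = (7/8 + 258)*(-596) = (2071/8)*(-596) = -308579/2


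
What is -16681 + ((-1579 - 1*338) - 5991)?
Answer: -24589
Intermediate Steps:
-16681 + ((-1579 - 1*338) - 5991) = -16681 + ((-1579 - 338) - 5991) = -16681 + (-1917 - 5991) = -16681 - 7908 = -24589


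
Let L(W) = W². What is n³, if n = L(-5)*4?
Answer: 1000000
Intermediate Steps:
n = 100 (n = (-5)²*4 = 25*4 = 100)
n³ = 100³ = 1000000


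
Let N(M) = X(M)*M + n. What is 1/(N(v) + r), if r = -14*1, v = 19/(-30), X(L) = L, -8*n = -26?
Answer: -450/4657 ≈ -0.096629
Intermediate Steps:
n = 13/4 (n = -⅛*(-26) = 13/4 ≈ 3.2500)
v = -19/30 (v = 19*(-1/30) = -19/30 ≈ -0.63333)
r = -14
N(M) = 13/4 + M² (N(M) = M*M + 13/4 = M² + 13/4 = 13/4 + M²)
1/(N(v) + r) = 1/((13/4 + (-19/30)²) - 14) = 1/((13/4 + 361/900) - 14) = 1/(1643/450 - 14) = 1/(-4657/450) = -450/4657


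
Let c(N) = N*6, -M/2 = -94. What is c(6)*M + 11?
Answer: 6779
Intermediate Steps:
M = 188 (M = -2*(-94) = 188)
c(N) = 6*N
c(6)*M + 11 = (6*6)*188 + 11 = 36*188 + 11 = 6768 + 11 = 6779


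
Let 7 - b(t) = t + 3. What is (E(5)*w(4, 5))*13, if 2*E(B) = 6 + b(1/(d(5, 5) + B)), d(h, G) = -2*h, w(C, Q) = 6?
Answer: 1989/5 ≈ 397.80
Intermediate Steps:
b(t) = 4 - t (b(t) = 7 - (t + 3) = 7 - (3 + t) = 7 + (-3 - t) = 4 - t)
E(B) = 5 - 1/(2*(-10 + B)) (E(B) = (6 + (4 - 1/(-2*5 + B)))/2 = (6 + (4 - 1/(-10 + B)))/2 = (10 - 1/(-10 + B))/2 = 5 - 1/(2*(-10 + B)))
(E(5)*w(4, 5))*13 = (((-101 + 10*5)/(2*(-10 + 5)))*6)*13 = (((1/2)*(-101 + 50)/(-5))*6)*13 = (((1/2)*(-1/5)*(-51))*6)*13 = ((51/10)*6)*13 = (153/5)*13 = 1989/5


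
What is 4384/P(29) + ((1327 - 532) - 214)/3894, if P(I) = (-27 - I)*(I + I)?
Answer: -949013/790482 ≈ -1.2006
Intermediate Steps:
P(I) = 2*I*(-27 - I) (P(I) = (-27 - I)*(2*I) = 2*I*(-27 - I))
4384/P(29) + ((1327 - 532) - 214)/3894 = 4384/((-2*29*(27 + 29))) + ((1327 - 532) - 214)/3894 = 4384/((-2*29*56)) + (795 - 214)*(1/3894) = 4384/(-3248) + 581*(1/3894) = 4384*(-1/3248) + 581/3894 = -274/203 + 581/3894 = -949013/790482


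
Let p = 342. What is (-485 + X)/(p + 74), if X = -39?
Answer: -131/104 ≈ -1.2596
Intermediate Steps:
(-485 + X)/(p + 74) = (-485 - 39)/(342 + 74) = -524/416 = -524*1/416 = -131/104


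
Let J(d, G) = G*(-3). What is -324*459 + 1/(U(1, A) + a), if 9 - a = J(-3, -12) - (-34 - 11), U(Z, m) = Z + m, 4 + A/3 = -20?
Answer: -21266389/143 ≈ -1.4872e+5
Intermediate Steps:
J(d, G) = -3*G
A = -72 (A = -12 + 3*(-20) = -12 - 60 = -72)
a = -72 (a = 9 - (-3*(-12) - (-34 - 11)) = 9 - (36 - 1*(-45)) = 9 - (36 + 45) = 9 - 1*81 = 9 - 81 = -72)
-324*459 + 1/(U(1, A) + a) = -324*459 + 1/((1 - 72) - 72) = -148716 + 1/(-71 - 72) = -148716 + 1/(-143) = -148716 - 1/143 = -21266389/143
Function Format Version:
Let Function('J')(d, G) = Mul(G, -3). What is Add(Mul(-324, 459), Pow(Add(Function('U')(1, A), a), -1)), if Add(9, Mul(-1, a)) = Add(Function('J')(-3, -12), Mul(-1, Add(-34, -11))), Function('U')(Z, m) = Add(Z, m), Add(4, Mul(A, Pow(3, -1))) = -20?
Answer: Rational(-21266389, 143) ≈ -1.4872e+5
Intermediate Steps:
Function('J')(d, G) = Mul(-3, G)
A = -72 (A = Add(-12, Mul(3, -20)) = Add(-12, -60) = -72)
a = -72 (a = Add(9, Mul(-1, Add(Mul(-3, -12), Mul(-1, Add(-34, -11))))) = Add(9, Mul(-1, Add(36, Mul(-1, -45)))) = Add(9, Mul(-1, Add(36, 45))) = Add(9, Mul(-1, 81)) = Add(9, -81) = -72)
Add(Mul(-324, 459), Pow(Add(Function('U')(1, A), a), -1)) = Add(Mul(-324, 459), Pow(Add(Add(1, -72), -72), -1)) = Add(-148716, Pow(Add(-71, -72), -1)) = Add(-148716, Pow(-143, -1)) = Add(-148716, Rational(-1, 143)) = Rational(-21266389, 143)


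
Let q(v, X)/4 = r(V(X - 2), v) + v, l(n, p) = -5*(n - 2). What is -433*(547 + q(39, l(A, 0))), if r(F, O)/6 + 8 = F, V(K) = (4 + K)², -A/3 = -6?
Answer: -63446191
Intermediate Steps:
A = 18 (A = -3*(-6) = 18)
r(F, O) = -48 + 6*F
l(n, p) = 10 - 5*n (l(n, p) = -5*(-2 + n) = 10 - 5*n)
q(v, X) = -192 + 4*v + 24*(2 + X)² (q(v, X) = 4*((-48 + 6*(4 + (X - 2))²) + v) = 4*((-48 + 6*(4 + (-2 + X))²) + v) = 4*((-48 + 6*(2 + X)²) + v) = 4*(-48 + v + 6*(2 + X)²) = -192 + 4*v + 24*(2 + X)²)
-433*(547 + q(39, l(A, 0))) = -433*(547 + (-192 + 4*39 + 24*(2 + (10 - 5*18))²)) = -433*(547 + (-192 + 156 + 24*(2 + (10 - 90))²)) = -433*(547 + (-192 + 156 + 24*(2 - 80)²)) = -433*(547 + (-192 + 156 + 24*(-78)²)) = -433*(547 + (-192 + 156 + 24*6084)) = -433*(547 + (-192 + 156 + 146016)) = -433*(547 + 145980) = -433*146527 = -63446191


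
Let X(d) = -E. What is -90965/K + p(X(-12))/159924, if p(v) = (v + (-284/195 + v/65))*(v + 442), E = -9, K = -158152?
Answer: 735901768399/1232999646840 ≈ 0.59684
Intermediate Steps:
X(d) = 9 (X(d) = -1*(-9) = 9)
p(v) = (442 + v)*(-284/195 + 66*v/65) (p(v) = (v + (-284*1/195 + v*(1/65)))*(442 + v) = (v + (-284/195 + v/65))*(442 + v) = (-284/195 + 66*v/65)*(442 + v) = (442 + v)*(-284/195 + 66*v/65))
-90965/K + p(X(-12))/159924 = -90965/(-158152) + (-9656/15 + (66/65)*9² + (87232/195)*9)/159924 = -90965*(-1/158152) + (-9656/15 + (66/65)*81 + 261696/65)*(1/159924) = 90965/158152 + (-9656/15 + 5346/65 + 261696/65)*(1/159924) = 90965/158152 + (675598/195)*(1/159924) = 90965/158152 + 337799/15592590 = 735901768399/1232999646840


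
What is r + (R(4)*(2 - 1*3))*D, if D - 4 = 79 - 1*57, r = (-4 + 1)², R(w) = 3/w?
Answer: -21/2 ≈ -10.500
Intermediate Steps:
r = 9 (r = (-3)² = 9)
D = 26 (D = 4 + (79 - 1*57) = 4 + (79 - 57) = 4 + 22 = 26)
r + (R(4)*(2 - 1*3))*D = 9 + ((3/4)*(2 - 1*3))*26 = 9 + ((3*(¼))*(2 - 3))*26 = 9 + ((¾)*(-1))*26 = 9 - ¾*26 = 9 - 39/2 = -21/2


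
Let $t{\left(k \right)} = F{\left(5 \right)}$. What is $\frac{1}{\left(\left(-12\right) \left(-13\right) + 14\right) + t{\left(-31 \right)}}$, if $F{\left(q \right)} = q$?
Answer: $\frac{1}{175} \approx 0.0057143$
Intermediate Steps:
$t{\left(k \right)} = 5$
$\frac{1}{\left(\left(-12\right) \left(-13\right) + 14\right) + t{\left(-31 \right)}} = \frac{1}{\left(\left(-12\right) \left(-13\right) + 14\right) + 5} = \frac{1}{\left(156 + 14\right) + 5} = \frac{1}{170 + 5} = \frac{1}{175}$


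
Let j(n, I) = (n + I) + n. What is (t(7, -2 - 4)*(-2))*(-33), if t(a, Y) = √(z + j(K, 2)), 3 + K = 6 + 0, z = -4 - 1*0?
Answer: 132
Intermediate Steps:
z = -4 (z = -4 + 0 = -4)
K = 3 (K = -3 + (6 + 0) = -3 + 6 = 3)
j(n, I) = I + 2*n (j(n, I) = (I + n) + n = I + 2*n)
t(a, Y) = 2 (t(a, Y) = √(-4 + (2 + 2*3)) = √(-4 + (2 + 6)) = √(-4 + 8) = √4 = 2)
(t(7, -2 - 4)*(-2))*(-33) = (2*(-2))*(-33) = -4*(-33) = 132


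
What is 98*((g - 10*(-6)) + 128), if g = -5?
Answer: 17934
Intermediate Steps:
98*((g - 10*(-6)) + 128) = 98*((-5 - 10*(-6)) + 128) = 98*((-5 + 60) + 128) = 98*(55 + 128) = 98*183 = 17934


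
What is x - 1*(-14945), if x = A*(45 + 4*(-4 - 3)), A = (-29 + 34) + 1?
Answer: 15047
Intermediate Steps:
A = 6 (A = 5 + 1 = 6)
x = 102 (x = 6*(45 + 4*(-4 - 3)) = 6*(45 + 4*(-7)) = 6*(45 - 28) = 6*17 = 102)
x - 1*(-14945) = 102 - 1*(-14945) = 102 + 14945 = 15047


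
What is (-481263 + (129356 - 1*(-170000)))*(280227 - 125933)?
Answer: -28067158658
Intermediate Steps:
(-481263 + (129356 - 1*(-170000)))*(280227 - 125933) = (-481263 + (129356 + 170000))*154294 = (-481263 + 299356)*154294 = -181907*154294 = -28067158658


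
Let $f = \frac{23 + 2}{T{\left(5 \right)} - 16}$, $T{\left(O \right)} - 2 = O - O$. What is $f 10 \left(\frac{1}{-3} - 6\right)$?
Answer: $\frac{2375}{21} \approx 113.1$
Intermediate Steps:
$T{\left(O \right)} = 2$ ($T{\left(O \right)} = 2 + \left(O - O\right) = 2 + 0 = 2$)
$f = - \frac{25}{14}$ ($f = \frac{23 + 2}{2 - 16} = \frac{25}{-14} = 25 \left(- \frac{1}{14}\right) = - \frac{25}{14} \approx -1.7857$)
$f 10 \left(\frac{1}{-3} - 6\right) = \left(- \frac{25}{14}\right) 10 \left(\frac{1}{-3} - 6\right) = - \frac{125 \left(- \frac{1}{3} - 6\right)}{7} = \left(- \frac{125}{7}\right) \left(- \frac{19}{3}\right) = \frac{2375}{21}$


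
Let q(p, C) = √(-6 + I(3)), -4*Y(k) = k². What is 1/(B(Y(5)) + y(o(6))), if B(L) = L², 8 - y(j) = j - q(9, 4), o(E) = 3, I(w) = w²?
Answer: 3760/165419 - 256*√3/496257 ≈ 0.021837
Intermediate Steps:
Y(k) = -k²/4
q(p, C) = √3 (q(p, C) = √(-6 + 3²) = √(-6 + 9) = √3)
y(j) = 8 + √3 - j (y(j) = 8 - (j - √3) = 8 + (√3 - j) = 8 + √3 - j)
1/(B(Y(5)) + y(o(6))) = 1/((-¼*5²)² + (8 + √3 - 1*3)) = 1/((-¼*25)² + (8 + √3 - 3)) = 1/((-25/4)² + (5 + √3)) = 1/(625/16 + (5 + √3)) = 1/(705/16 + √3)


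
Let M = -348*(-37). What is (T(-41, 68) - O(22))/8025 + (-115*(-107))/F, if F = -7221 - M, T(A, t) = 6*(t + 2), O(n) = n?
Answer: -30249673/53759475 ≈ -0.56269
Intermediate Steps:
T(A, t) = 12 + 6*t (T(A, t) = 6*(2 + t) = 12 + 6*t)
M = 12876
F = -20097 (F = -7221 - 1*12876 = -7221 - 12876 = -20097)
(T(-41, 68) - O(22))/8025 + (-115*(-107))/F = ((12 + 6*68) - 1*22)/8025 - 115*(-107)/(-20097) = ((12 + 408) - 22)*(1/8025) + 12305*(-1/20097) = (420 - 22)*(1/8025) - 12305/20097 = 398*(1/8025) - 12305/20097 = 398/8025 - 12305/20097 = -30249673/53759475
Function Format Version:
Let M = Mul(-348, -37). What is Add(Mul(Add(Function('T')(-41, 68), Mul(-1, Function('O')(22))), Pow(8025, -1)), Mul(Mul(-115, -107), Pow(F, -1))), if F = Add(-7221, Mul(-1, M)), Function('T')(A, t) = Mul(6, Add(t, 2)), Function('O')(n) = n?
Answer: Rational(-30249673, 53759475) ≈ -0.56269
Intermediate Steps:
Function('T')(A, t) = Add(12, Mul(6, t)) (Function('T')(A, t) = Mul(6, Add(2, t)) = Add(12, Mul(6, t)))
M = 12876
F = -20097 (F = Add(-7221, Mul(-1, 12876)) = Add(-7221, -12876) = -20097)
Add(Mul(Add(Function('T')(-41, 68), Mul(-1, Function('O')(22))), Pow(8025, -1)), Mul(Mul(-115, -107), Pow(F, -1))) = Add(Mul(Add(Add(12, Mul(6, 68)), Mul(-1, 22)), Pow(8025, -1)), Mul(Mul(-115, -107), Pow(-20097, -1))) = Add(Mul(Add(Add(12, 408), -22), Rational(1, 8025)), Mul(12305, Rational(-1, 20097))) = Add(Mul(Add(420, -22), Rational(1, 8025)), Rational(-12305, 20097)) = Add(Mul(398, Rational(1, 8025)), Rational(-12305, 20097)) = Add(Rational(398, 8025), Rational(-12305, 20097)) = Rational(-30249673, 53759475)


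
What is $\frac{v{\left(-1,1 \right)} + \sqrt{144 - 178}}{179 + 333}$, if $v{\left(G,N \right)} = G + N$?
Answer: $\frac{i \sqrt{34}}{512} \approx 0.011389 i$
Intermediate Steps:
$\frac{v{\left(-1,1 \right)} + \sqrt{144 - 178}}{179 + 333} = \frac{\left(-1 + 1\right) + \sqrt{144 - 178}}{179 + 333} = \frac{0 + \sqrt{-34}}{512} = \left(0 + i \sqrt{34}\right) \frac{1}{512} = i \sqrt{34} \cdot \frac{1}{512} = \frac{i \sqrt{34}}{512}$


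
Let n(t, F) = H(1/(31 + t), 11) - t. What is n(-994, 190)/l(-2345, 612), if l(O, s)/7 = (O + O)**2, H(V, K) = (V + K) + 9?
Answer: 976481/148275710100 ≈ 6.5856e-6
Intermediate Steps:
H(V, K) = 9 + K + V (H(V, K) = (K + V) + 9 = 9 + K + V)
l(O, s) = 28*O**2 (l(O, s) = 7*(O + O)**2 = 7*(2*O)**2 = 7*(4*O**2) = 28*O**2)
n(t, F) = 20 + 1/(31 + t) - t (n(t, F) = (9 + 11 + 1/(31 + t)) - t = (20 + 1/(31 + t)) - t = 20 + 1/(31 + t) - t)
n(-994, 190)/l(-2345, 612) = ((1 + (20 - 1*(-994))*(31 - 994))/(31 - 994))/((28*(-2345)**2)) = ((1 + (20 + 994)*(-963))/(-963))/((28*5499025)) = -(1 + 1014*(-963))/963/153972700 = -(1 - 976482)/963*(1/153972700) = -1/963*(-976481)*(1/153972700) = (976481/963)*(1/153972700) = 976481/148275710100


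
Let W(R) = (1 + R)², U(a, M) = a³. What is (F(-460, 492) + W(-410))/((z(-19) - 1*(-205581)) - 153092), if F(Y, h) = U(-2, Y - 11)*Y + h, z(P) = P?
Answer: 57151/17490 ≈ 3.2676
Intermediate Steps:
F(Y, h) = h - 8*Y (F(Y, h) = (-2)³*Y + h = -8*Y + h = h - 8*Y)
(F(-460, 492) + W(-410))/((z(-19) - 1*(-205581)) - 153092) = ((492 - 8*(-460)) + (1 - 410)²)/((-19 - 1*(-205581)) - 153092) = ((492 + 3680) + (-409)²)/((-19 + 205581) - 153092) = (4172 + 167281)/(205562 - 153092) = 171453/52470 = 171453*(1/52470) = 57151/17490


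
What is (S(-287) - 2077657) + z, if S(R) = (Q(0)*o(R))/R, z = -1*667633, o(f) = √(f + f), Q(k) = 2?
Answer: -2745290 - 2*I*√574/287 ≈ -2.7453e+6 - 0.16696*I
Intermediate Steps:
o(f) = √2*√f (o(f) = √(2*f) = √2*√f)
z = -667633
S(R) = 2*√2/√R (S(R) = (2*(√2*√R))/R = (2*√2*√R)/R = 2*√2/√R)
(S(-287) - 2077657) + z = (2*√2/√(-287) - 2077657) - 667633 = (2*√2*(-I*√287/287) - 2077657) - 667633 = (-2*I*√574/287 - 2077657) - 667633 = (-2077657 - 2*I*√574/287) - 667633 = -2745290 - 2*I*√574/287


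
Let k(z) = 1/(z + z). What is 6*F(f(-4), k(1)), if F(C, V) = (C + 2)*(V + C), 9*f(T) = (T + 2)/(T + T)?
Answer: 1387/216 ≈ 6.4213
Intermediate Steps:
f(T) = (2 + T)/(18*T) (f(T) = ((T + 2)/(T + T))/9 = ((2 + T)/((2*T)))/9 = ((2 + T)*(1/(2*T)))/9 = ((2 + T)/(2*T))/9 = (2 + T)/(18*T))
k(z) = 1/(2*z)
F(C, V) = (2 + C)*(C + V)
6*F(f(-4), k(1)) = 6*(((1/18)*(2 - 4)/(-4))² + 2*((1/18)*(2 - 4)/(-4)) + 2*((½)/1) + ((1/18)*(2 - 4)/(-4))*((½)/1)) = 6*(((1/18)*(-¼)*(-2))² + 2*((1/18)*(-¼)*(-2)) + 2*((½)*1) + ((1/18)*(-¼)*(-2))*((½)*1)) = 6*((1/36)² + 2*(1/36) + 2*(½) + (1/36)*(½)) = 6*(1/1296 + 1/18 + 1 + 1/72) = 6*(1387/1296) = 1387/216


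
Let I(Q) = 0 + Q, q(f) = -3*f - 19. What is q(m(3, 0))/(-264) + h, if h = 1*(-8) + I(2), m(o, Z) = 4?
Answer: -1553/264 ≈ -5.8826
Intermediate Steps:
q(f) = -19 - 3*f
I(Q) = Q
h = -6 (h = 1*(-8) + 2 = -8 + 2 = -6)
q(m(3, 0))/(-264) + h = (-19 - 3*4)/(-264) - 6 = (-19 - 12)*(-1/264) - 6 = -31*(-1/264) - 6 = 31/264 - 6 = -1553/264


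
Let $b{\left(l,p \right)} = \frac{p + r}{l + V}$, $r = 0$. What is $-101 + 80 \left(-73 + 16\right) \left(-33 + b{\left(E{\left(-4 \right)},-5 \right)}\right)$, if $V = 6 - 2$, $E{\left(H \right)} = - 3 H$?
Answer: $151804$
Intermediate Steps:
$V = 4$ ($V = 6 - 2 = 4$)
$b{\left(l,p \right)} = \frac{p}{4 + l}$ ($b{\left(l,p \right)} = \frac{p + 0}{l + 4} = \frac{p}{4 + l}$)
$-101 + 80 \left(-73 + 16\right) \left(-33 + b{\left(E{\left(-4 \right)},-5 \right)}\right) = -101 + 80 \left(-73 + 16\right) \left(-33 - \frac{5}{4 - -12}\right) = -101 + 80 \left(- 57 \left(-33 - \frac{5}{4 + 12}\right)\right) = -101 + 80 \left(- 57 \left(-33 - \frac{5}{16}\right)\right) = -101 + 80 \left(\left(-57\right) \left(- \frac{533}{16}\right)\right) = -101 + 80 \cdot \frac{30381}{16} = -101 + 151905 = 151804$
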